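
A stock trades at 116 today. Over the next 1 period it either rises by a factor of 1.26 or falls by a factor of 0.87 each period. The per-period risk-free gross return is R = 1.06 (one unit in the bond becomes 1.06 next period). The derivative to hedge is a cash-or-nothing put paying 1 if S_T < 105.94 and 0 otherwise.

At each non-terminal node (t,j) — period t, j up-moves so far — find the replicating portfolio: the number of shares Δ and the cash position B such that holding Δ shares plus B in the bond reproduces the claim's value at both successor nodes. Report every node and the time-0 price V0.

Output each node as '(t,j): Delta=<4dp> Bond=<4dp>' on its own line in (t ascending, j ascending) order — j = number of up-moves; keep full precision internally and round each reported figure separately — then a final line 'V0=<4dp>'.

(0,0): Delta=-0.0221 Bond=3.0479
V0=0.4838

Since d<R<u, set p* = (R−d)/(u−d) = 0.4872; price each node as the discounted p*-expectation of its children.
Payoff layer (t=1): V(1,0)=1.0000, V(1,1)=0.0000
  t=0,j=0: stock 116.0000 → up 146.1600 (V=0.0000), down 100.9200 (V=1.0000). Price 0.4838; hedge Δ=-0.0221, bond B=3.0479.
Check: Δ(0,0)·S0 + B(0,0) = 0.4838 = V0.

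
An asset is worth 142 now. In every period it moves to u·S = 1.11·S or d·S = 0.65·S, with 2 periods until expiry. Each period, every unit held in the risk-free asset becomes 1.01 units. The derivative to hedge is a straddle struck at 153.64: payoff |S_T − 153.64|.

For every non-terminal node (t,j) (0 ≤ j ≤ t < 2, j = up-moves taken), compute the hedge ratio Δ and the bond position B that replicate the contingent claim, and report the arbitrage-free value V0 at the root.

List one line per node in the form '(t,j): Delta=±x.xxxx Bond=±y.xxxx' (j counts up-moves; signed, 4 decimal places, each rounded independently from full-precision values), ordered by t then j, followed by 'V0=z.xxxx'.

(0,0): Delta=-0.4942 Bond=104.3918
(1,0): Delta=-1.0000 Bond=152.1188
(1,1): Delta=-0.4120 Bond=92.4682
V0=34.2119

The replicating-portfolio and risk-neutral prices coincide; use p* = (1.01−0.65)/(1.11−0.65) = 0.7826 for the latter.
At expiry t=2: V(2,0)=93.6450, V(2,1)=51.1870, V(2,2)=21.3182
(1,0): S=92.3000. Δ = (V_up−V_dn)/(S_up−S_dn) = (51.1870−93.6450)/(102.4530−59.9950) = -1.0000. V = [p*·51.1870 + (1−p*)·93.6450]/1.01 = 59.8188. B = V − Δ·S = 152.1188.
(1,1): S=157.6200. Δ = (V_up−V_dn)/(S_up−S_dn) = (21.3182−51.1870)/(174.9582−102.4530) = -0.4120. V = [p*·21.3182 + (1−p*)·51.1870]/1.01 = 27.5361. B = V − Δ·S = 92.4682.
(0,0): S=142.0000. Δ = (V_up−V_dn)/(S_up−S_dn) = (27.5361−59.8188)/(157.6200−92.3000) = -0.4942. V = [p*·27.5361 + (1−p*)·59.8188]/1.01 = 34.2119. B = V − Δ·S = 104.3918.
Each (Δ,B) replicates both successor values, so the strategy is self-financing and V0 is arbitrage-free.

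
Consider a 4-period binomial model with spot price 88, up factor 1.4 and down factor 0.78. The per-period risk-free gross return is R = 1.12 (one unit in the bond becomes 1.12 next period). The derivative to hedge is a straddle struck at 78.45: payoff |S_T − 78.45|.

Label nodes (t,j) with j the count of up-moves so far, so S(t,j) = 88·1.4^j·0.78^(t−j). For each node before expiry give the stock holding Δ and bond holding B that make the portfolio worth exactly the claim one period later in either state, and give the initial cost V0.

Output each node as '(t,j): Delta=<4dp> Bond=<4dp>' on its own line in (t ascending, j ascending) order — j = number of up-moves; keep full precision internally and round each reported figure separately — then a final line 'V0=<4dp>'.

The replicating-portfolio and risk-neutral prices coincide; use p* = (1.12−0.78)/(1.4−0.78) = 0.5484 for the latter.
At expiry t=4: V(4,0)=45.8768, V(4,1)=19.9852, V(4,2)=26.4868, V(4,3)=109.8982, V(4,4)=259.6108
  t=3,j=0: stock 41.7606 → up 58.4648 (V=19.9852), down 32.5732 (V=45.8768). Price 28.2841; hedge Δ=-1.0000, bond B=70.0446.
  t=3,j=1: stock 74.9549 → up 104.9368 (V=26.4868), down 58.4648 (V=19.9852). Price 21.0273; hedge Δ=0.1399, bond B=10.5408.
  t=3,j=2: stock 134.5344 → up 188.3482 (V=109.8982), down 104.9368 (V=26.4868). Price 64.4898; hedge Δ=1.0000, bond B=-70.0446.
  t=3,j=3: stock 241.4720 → up 338.0608 (V=259.6108), down 188.3482 (V=109.8982). Price 171.4274; hedge Δ=1.0000, bond B=-70.0446.
  t=2,j=0: stock 53.5392 → up 74.9549 (V=21.0273), down 41.7606 (V=28.2841). Price 21.7005; hedge Δ=-0.2186, bond B=33.4049.
  t=2,j=1: stock 96.0960 → up 134.5344 (V=64.4898), down 74.9549 (V=21.0273). Price 40.0550; hedge Δ=0.7295, bond B=-30.0457.
  t=2,j=2: stock 172.4800 → up 241.4720 (V=171.4274), down 134.5344 (V=64.4898). Price 109.9401; hedge Δ=1.0000, bond B=-62.5399.
  t=1,j=0: stock 68.6400 → up 96.0960 (V=40.0550), down 53.5392 (V=21.7005). Price 28.3624; hedge Δ=0.4313, bond B=-1.2416.
  t=1,j=1: stock 123.2000 → up 172.4800 (V=109.9401), down 96.0960 (V=40.0550). Price 69.9813; hedge Δ=0.9149, bond B=-42.7367.
  t=0,j=0: stock 88.0000 → up 123.2000 (V=69.9813), down 68.6400 (V=28.3624). Price 45.7015; hedge Δ=0.7628, bond B=-21.4259.
Self-financing check: at every node Δ·S+B equals the discounted successor values.

(0,0): Delta=0.7628 Bond=-21.4259
(1,0): Delta=0.4313 Bond=-1.2416
(1,1): Delta=0.9149 Bond=-42.7367
(2,0): Delta=-0.2186 Bond=33.4049
(2,1): Delta=0.7295 Bond=-30.0457
(2,2): Delta=1.0000 Bond=-62.5399
(3,0): Delta=-1.0000 Bond=70.0446
(3,1): Delta=0.1399 Bond=10.5408
(3,2): Delta=1.0000 Bond=-70.0446
(3,3): Delta=1.0000 Bond=-70.0446
V0=45.7015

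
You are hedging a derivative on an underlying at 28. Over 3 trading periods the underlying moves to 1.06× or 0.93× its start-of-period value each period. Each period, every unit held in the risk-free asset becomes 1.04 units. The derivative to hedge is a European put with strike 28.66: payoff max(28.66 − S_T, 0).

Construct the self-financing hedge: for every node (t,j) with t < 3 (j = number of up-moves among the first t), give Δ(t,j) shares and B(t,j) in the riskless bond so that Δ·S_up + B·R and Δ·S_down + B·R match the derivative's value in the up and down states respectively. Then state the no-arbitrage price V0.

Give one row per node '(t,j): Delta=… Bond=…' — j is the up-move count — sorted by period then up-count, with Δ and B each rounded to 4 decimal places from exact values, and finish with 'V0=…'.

Risk-neutral probability p* = (R−d)/(u−d) = (1.04−0.93)/(1.06−0.93) = 0.8462.
At expiry t=3: V(3,0)=6.1380, V(3,1)=2.9898, V(3,2)=0.0000, V(3,3)=0.0000
(2,0): S=24.2172. Δ = (V_up−V_dn)/(S_up−S_dn) = (2.9898−6.1380)/(25.6702−22.5220) = -1.0000. V = [p*·2.9898 + (1−p*)·6.1380]/1.04 = 3.3405. B = V − Δ·S = 27.5577.
(2,1): S=27.6024. Δ = (V_up−V_dn)/(S_up−S_dn) = (0.0000−2.9898)/(29.2585−25.6702) = -0.8332. V = [p*·0.0000 + (1−p*)·2.9898]/1.04 = 0.4423. B = V − Δ·S = 23.4405.
(2,2): S=31.4608. Δ = (V_up−V_dn)/(S_up−S_dn) = (0.0000−0.0000)/(33.3484−29.2585) = 0.0000. V = [p*·0.0000 + (1−p*)·0.0000]/1.04 = 0.0000. B = V − Δ·S = 0.0000.
(1,0): S=26.0400. Δ = (V_up−V_dn)/(S_up−S_dn) = (0.4423−3.3405)/(27.6024−24.2172) = -0.8561. V = [p*·0.4423 + (1−p*)·3.3405]/1.04 = 0.8540. B = V − Δ·S = 23.1480.
(1,1): S=29.6800. Δ = (V_up−V_dn)/(S_up−S_dn) = (0.0000−0.4423)/(31.4608−27.6024) = -0.1146. V = [p*·0.0000 + (1−p*)·0.4423]/1.04 = 0.0654. B = V − Δ·S = 3.4675.
(0,0): S=28.0000. Δ = (V_up−V_dn)/(S_up−S_dn) = (0.0654−0.8540)/(29.6800−26.0400) = -0.2166. V = [p*·0.0654 + (1−p*)·0.8540]/1.04 = 0.1796. B = V − Δ·S = 6.2455.
Check: Δ(0,0)·S0 + B(0,0) = 0.1796 = V0.

(0,0): Delta=-0.2166 Bond=6.2455
(1,0): Delta=-0.8561 Bond=23.1480
(1,1): Delta=-0.1146 Bond=3.4675
(2,0): Delta=-1.0000 Bond=27.5577
(2,1): Delta=-0.8332 Bond=23.4405
(2,2): Delta=0.0000 Bond=0.0000
V0=0.1796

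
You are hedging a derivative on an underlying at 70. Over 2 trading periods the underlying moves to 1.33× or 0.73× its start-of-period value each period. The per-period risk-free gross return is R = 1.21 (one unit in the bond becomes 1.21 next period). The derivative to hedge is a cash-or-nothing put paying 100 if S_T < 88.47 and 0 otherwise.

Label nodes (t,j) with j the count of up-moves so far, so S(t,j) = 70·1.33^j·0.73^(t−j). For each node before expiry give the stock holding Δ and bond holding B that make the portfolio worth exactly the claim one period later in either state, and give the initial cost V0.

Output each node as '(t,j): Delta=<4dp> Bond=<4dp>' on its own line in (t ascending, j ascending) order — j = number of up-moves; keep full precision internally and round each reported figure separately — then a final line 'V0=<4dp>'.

(0,0): Delta=-1.5742 Bond=134.7813
(1,0): Delta=0.0000 Bond=82.6446
(1,1): Delta=-1.7902 Bond=183.1956
V0=24.5885

Since d<R<u, set p* = (R−d)/(u−d) = 0.8000; price each node as the discounted p*-expectation of its children.
Terminal payoffs: V(2,0)=100.0000, V(2,1)=100.0000, V(2,2)=0.0000
Node (1,0) S=51.1000: V=(p*·100.0000+(1−p*)·100.0000)/1.21=82.6446; Δ=(100.0000−100.0000)/(67.9630−37.3030)=0.0000; B=V−Δ·S=82.6446
Node (1,1) S=93.1000: V=(p*·0.0000+(1−p*)·100.0000)/1.21=16.5289; Δ=(0.0000−100.0000)/(123.8230−67.9630)=-1.7902; B=V−Δ·S=183.1956
Node (0,0) S=70.0000: V=(p*·16.5289+(1−p*)·82.6446)/1.21=24.5885; Δ=(16.5289−82.6446)/(93.1000−51.1000)=-1.5742; B=V−Δ·S=134.7813
Check: Δ(0,0)·S0 + B(0,0) = 24.5885 = V0.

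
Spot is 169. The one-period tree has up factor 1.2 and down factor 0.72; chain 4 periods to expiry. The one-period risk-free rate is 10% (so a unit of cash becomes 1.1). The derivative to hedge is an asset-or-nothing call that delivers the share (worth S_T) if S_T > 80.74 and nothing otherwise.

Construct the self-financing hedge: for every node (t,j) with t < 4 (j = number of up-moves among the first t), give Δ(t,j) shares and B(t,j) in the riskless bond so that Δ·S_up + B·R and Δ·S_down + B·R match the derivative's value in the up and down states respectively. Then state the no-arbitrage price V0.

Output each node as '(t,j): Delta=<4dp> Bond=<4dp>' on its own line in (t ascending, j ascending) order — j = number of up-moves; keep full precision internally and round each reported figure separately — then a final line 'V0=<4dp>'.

The replicating-portfolio and risk-neutral prices coincide; use p* = (1.1−0.72)/(1.2−0.72) = 0.7917 for the latter.
Terminal values V(4,·): V(4,0)=0.0000, V(4,1)=0.0000, V(4,2)=126.1578, V(4,3)=210.2630, V(4,4)=350.4384
(3,0): S=63.0789. Δ = (V_up−V_dn)/(S_up−S_dn) = (0.0000−0.0000)/(75.6947−45.4168) = 0.0000. V = [p*·0.0000 + (1−p*)·0.0000]/1.1 = 0.0000. B = V − Δ·S = 0.0000.
(3,1): S=105.1315. Δ = (V_up−V_dn)/(S_up−S_dn) = (126.1578−0.0000)/(126.1578−75.6947) = 2.5000. V = [p*·126.1578 + (1−p*)·0.0000]/1.1 = 90.7954. B = V − Δ·S = -172.0334.
(3,2): S=175.2192. Δ = (V_up−V_dn)/(S_up−S_dn) = (210.2630−126.1578)/(210.2630−126.1578) = 1.0000. V = [p*·210.2630 + (1−p*)·126.1578]/1.1 = 175.2192. B = V − Δ·S = 0.0000.
(3,3): S=292.0320. Δ = (V_up−V_dn)/(S_up−S_dn) = (350.4384−210.2630)/(350.4384−210.2630) = 1.0000. V = [p*·350.4384 + (1−p*)·210.2630]/1.1 = 292.0320. B = V − Δ·S = 0.0000.
(2,0): S=87.6096. Δ = (V_up−V_dn)/(S_up−S_dn) = (90.7954−0.0000)/(105.1315−63.0789) = 2.1591. V = [p*·90.7954 + (1−p*)·0.0000]/1.1 = 65.3452. B = V − Δ·S = -123.8119.
(2,1): S=146.0160. Δ = (V_up−V_dn)/(S_up−S_dn) = (175.2192−90.7954)/(175.2192−105.1315) = 1.2045. V = [p*·175.2192 + (1−p*)·90.7954]/1.1 = 143.3008. B = V − Δ·S = -32.5821.
(2,2): S=243.3600. Δ = (V_up−V_dn)/(S_up−S_dn) = (292.0320−175.2192)/(292.0320−175.2192) = 1.0000. V = [p*·292.0320 + (1−p*)·175.2192]/1.1 = 243.3600. B = V − Δ·S = 0.0000.
(1,0): S=121.6800. Δ = (V_up−V_dn)/(S_up−S_dn) = (143.3008−65.3452)/(146.0160−87.6096) = 1.3347. V = [p*·143.3008 + (1−p*)·65.3452]/1.1 = 115.5092. B = V − Δ·S = -46.8985.
(1,1): S=202.8000. Δ = (V_up−V_dn)/(S_up−S_dn) = (243.3600−143.3008)/(243.3600−146.0160) = 1.0279. V = [p*·243.3600 + (1−p*)·143.3008]/1.1 = 202.2858. B = V − Δ·S = -6.1708.
(0,0): S=169.0000. Δ = (V_up−V_dn)/(S_up−S_dn) = (202.2858−115.5092)/(202.8000−121.6800) = 1.0697. V = [p*·202.2858 + (1−p*)·115.5092]/1.1 = 167.4612. B = V − Δ·S = -13.3234.
Each (Δ,B) replicates both successor values, so the strategy is self-financing and V0 is arbitrage-free.

(0,0): Delta=1.0697 Bond=-13.3234
(1,0): Delta=1.3347 Bond=-46.8985
(1,1): Delta=1.0279 Bond=-6.1708
(2,0): Delta=2.1591 Bond=-123.8119
(2,1): Delta=1.2045 Bond=-32.5821
(2,2): Delta=1.0000 Bond=0.0000
(3,0): Delta=0.0000 Bond=0.0000
(3,1): Delta=2.5000 Bond=-172.0334
(3,2): Delta=1.0000 Bond=0.0000
(3,3): Delta=1.0000 Bond=0.0000
V0=167.4612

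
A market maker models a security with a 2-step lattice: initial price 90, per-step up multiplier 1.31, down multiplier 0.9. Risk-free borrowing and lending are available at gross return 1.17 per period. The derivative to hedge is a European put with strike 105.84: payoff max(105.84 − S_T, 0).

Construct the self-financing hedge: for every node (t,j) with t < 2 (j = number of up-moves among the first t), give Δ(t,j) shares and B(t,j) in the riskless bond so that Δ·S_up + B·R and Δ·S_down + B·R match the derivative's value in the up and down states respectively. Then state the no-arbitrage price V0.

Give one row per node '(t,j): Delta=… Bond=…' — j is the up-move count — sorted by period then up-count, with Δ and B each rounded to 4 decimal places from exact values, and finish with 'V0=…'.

(0,0): Delta=-0.2605 Bond=26.2533
(1,0): Delta=-0.9919 Bond=89.9550
(1,1): Delta=0.0000 Bond=0.0000
V0=2.8057

Since d<R<u, set p* = (R−d)/(u−d) = 0.6585; price each node as the discounted p*-expectation of its children.
Terminal payoffs: V(2,0)=32.9400, V(2,1)=0.0000, V(2,2)=0.0000
(1,0): S=81.0000. Δ = (V_up−V_dn)/(S_up−S_dn) = (0.0000−32.9400)/(106.1100−72.9000) = -0.9919. V = [p*·0.0000 + (1−p*)·32.9400]/1.17 = 9.6135. B = V − Δ·S = 89.9550.
(1,1): S=117.9000. Δ = (V_up−V_dn)/(S_up−S_dn) = (0.0000−0.0000)/(154.4490−106.1100) = 0.0000. V = [p*·0.0000 + (1−p*)·0.0000]/1.17 = 0.0000. B = V − Δ·S = 0.0000.
(0,0): S=90.0000. Δ = (V_up−V_dn)/(S_up−S_dn) = (0.0000−9.6135)/(117.9000−81.0000) = -0.2605. V = [p*·0.0000 + (1−p*)·9.6135]/1.17 = 2.8057. B = V − Δ·S = 26.2533.
Root portfolio cost Δ·90+B reproduces V0=2.8057.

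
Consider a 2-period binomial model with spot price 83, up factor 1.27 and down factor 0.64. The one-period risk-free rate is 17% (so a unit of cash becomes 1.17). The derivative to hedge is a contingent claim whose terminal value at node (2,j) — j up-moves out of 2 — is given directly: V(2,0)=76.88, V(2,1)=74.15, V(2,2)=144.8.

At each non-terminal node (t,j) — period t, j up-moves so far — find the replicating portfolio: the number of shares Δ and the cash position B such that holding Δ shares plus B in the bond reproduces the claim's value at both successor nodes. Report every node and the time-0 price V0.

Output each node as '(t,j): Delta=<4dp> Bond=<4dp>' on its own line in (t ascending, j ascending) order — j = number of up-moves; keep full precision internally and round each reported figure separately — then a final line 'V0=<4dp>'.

(0,0): Delta=0.9644 Bond=10.6979
(1,0): Delta=-0.0816 Bond=68.0798
(1,1): Delta=1.0639 Bond=2.0330
V0=90.7446

Risk-neutral probability p* = (R−d)/(u−d) = (1.17−0.64)/(1.27−0.64) = 0.8413.
At expiry t=2: V(2,0)=76.8800, V(2,1)=74.1500, V(2,2)=144.8000
Node (1,0) S=53.1200: V=(p*·74.1500+(1−p*)·76.8800)/1.17=63.7464; Δ=(74.1500−76.8800)/(67.4624−33.9968)=-0.0816; B=V−Δ·S=68.0798
Node (1,1) S=105.4100: V=(p*·144.8000+(1−p*)·74.1500)/1.17=114.1758; Δ=(144.8000−74.1500)/(133.8707−67.4624)=1.0639; B=V−Δ·S=2.0330
Node (0,0) S=83.0000: V=(p*·114.1758+(1−p*)·63.7464)/1.17=90.7446; Δ=(114.1758−63.7464)/(105.4100−53.1200)=0.9644; B=V−Δ·S=10.6979
Self-financing check: at every node Δ·S+B equals the discounted successor values.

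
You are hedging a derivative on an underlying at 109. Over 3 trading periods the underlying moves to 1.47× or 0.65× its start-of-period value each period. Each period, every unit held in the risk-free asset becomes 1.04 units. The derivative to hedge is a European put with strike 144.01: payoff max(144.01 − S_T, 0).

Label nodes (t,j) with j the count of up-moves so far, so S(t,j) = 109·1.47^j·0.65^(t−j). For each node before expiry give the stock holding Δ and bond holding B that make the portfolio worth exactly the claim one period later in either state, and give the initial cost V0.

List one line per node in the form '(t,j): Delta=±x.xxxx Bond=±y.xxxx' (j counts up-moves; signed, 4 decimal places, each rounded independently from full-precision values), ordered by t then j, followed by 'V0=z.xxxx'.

(0,0): Delta=-0.5012 Bond=95.8695
(1,0): Delta=-0.9284 Bond=129.9770
(1,1): Delta=-0.2929 Bond=66.3268
(2,0): Delta=-1.0000 Bond=138.4712
(2,1): Delta=-0.8936 Bond=131.5430
(2,2): Delta=0.0000 Bond=0.0000
V0=41.2419

The replicating-portfolio and risk-neutral prices coincide; use p* = (1.04−0.65)/(1.47−0.65) = 0.4756 for the latter.
Terminal payoffs: V(3,0)=114.0759, V(3,1)=76.3128, V(3,2)=0.0000, V(3,3)=0.0000
Node (2,0) S=46.0525: V=(p*·76.3128+(1−p*)·114.0759)/1.04=92.4187; Δ=(76.3128−114.0759)/(67.6972−29.9341)=-1.0000; B=V−Δ·S=138.4712
Node (2,1) S=104.1495: V=(p*·0.0000+(1−p*)·76.3128)/1.04=38.4786; Δ=(0.0000−76.3128)/(153.0998−67.6972)=-0.8936; B=V−Δ·S=131.5430
Node (2,2) S=235.5381: V=(p*·0.0000+(1−p*)·0.0000)/1.04=0.0000; Δ=(0.0000−0.0000)/(346.2410−153.0998)=0.0000; B=V−Δ·S=0.0000
Node (1,0) S=70.8500: V=(p*·38.4786+(1−p*)·92.4187)/1.04=64.1964; Δ=(38.4786−92.4187)/(104.1495−46.0525)=-0.9284; B=V−Δ·S=129.9770
Node (1,1) S=160.2300: V=(p*·0.0000+(1−p*)·38.4786)/1.04=19.4017; Δ=(0.0000−38.4786)/(235.5381−104.1495)=-0.2929; B=V−Δ·S=66.3268
Node (0,0) S=109.0000: V=(p*·19.4017+(1−p*)·64.1964)/1.04=41.2419; Δ=(19.4017−64.1964)/(160.2300−70.8500)=-0.5012; B=V−Δ·S=95.8695
Check: Δ(0,0)·S0 + B(0,0) = 41.2419 = V0.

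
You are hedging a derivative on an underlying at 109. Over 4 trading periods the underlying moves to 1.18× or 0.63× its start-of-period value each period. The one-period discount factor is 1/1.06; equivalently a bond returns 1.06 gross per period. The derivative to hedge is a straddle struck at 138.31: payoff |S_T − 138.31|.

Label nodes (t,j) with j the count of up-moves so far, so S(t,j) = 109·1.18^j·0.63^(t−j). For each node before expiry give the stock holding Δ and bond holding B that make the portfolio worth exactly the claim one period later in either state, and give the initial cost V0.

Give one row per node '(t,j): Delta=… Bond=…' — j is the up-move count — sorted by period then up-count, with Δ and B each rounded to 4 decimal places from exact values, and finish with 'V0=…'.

Under the risk-neutral measure, an up-move has probability p* = (R−d)/(u−d) = 0.7818 and values discount at R = 1.06.
At expiry t=4: V(4,0)=121.1393, V(4,1)=106.1490, V(4,2)=78.0719, V(4,3)=25.4830, V(4,4)=73.0168
  t=3,j=0: stock 27.2551 → up 32.1610 (V=106.1490), down 17.1707 (V=121.1393). Price 103.2260; hedge Δ=-1.0000, bond B=130.4811.
  t=3,j=1: stock 51.0493 → up 60.2381 (V=78.0719), down 32.1610 (V=106.1490). Price 79.4319; hedge Δ=-1.0000, bond B=130.4811.
  t=3,j=2: stock 95.6161 → up 112.8270 (V=25.4830), down 60.2381 (V=78.0719). Price 34.8650; hedge Δ=-1.0000, bond B=130.4811.
  t=3,j=3: stock 179.0905 → up 211.3268 (V=73.0168), down 112.8270 (V=25.4830). Price 59.0998; hedge Δ=0.4826, bond B=-27.3253.
  t=2,j=0: stock 43.2621 → up 51.0493 (V=79.4319), down 27.2551 (V=103.2260). Price 79.8333; hedge Δ=-1.0000, bond B=123.0954.
  t=2,j=1: stock 81.0306 → up 95.6161 (V=34.8650), down 51.0493 (V=79.4319). Price 42.0648; hedge Δ=-1.0000, bond B=123.0954.
  t=2,j=2: stock 151.7716 → up 179.0905 (V=59.0998), down 95.6161 (V=34.8650). Price 50.7662; hedge Δ=0.2903, bond B=6.7030.
  t=1,j=0: stock 68.6700 → up 81.0306 (V=42.0648), down 43.2621 (V=79.8333). Price 47.4577; hedge Δ=-1.0000, bond B=116.1277.
  t=1,j=1: stock 128.6200 → up 151.7716 (V=50.7662), down 81.0306 (V=42.0648). Price 46.1016; hedge Δ=0.1230, bond B=30.2809.
  t=0,j=0: stock 109.0000 → up 128.6200 (V=46.1016), down 68.6700 (V=47.4577). Price 43.7712; hedge Δ=-0.0226, bond B=46.2369.
Self-financing check: at every node Δ·S+B equals the discounted successor values.

(0,0): Delta=-0.0226 Bond=46.2369
(1,0): Delta=-1.0000 Bond=116.1277
(1,1): Delta=0.1230 Bond=30.2809
(2,0): Delta=-1.0000 Bond=123.0954
(2,1): Delta=-1.0000 Bond=123.0954
(2,2): Delta=0.2903 Bond=6.7030
(3,0): Delta=-1.0000 Bond=130.4811
(3,1): Delta=-1.0000 Bond=130.4811
(3,2): Delta=-1.0000 Bond=130.4811
(3,3): Delta=0.4826 Bond=-27.3253
V0=43.7712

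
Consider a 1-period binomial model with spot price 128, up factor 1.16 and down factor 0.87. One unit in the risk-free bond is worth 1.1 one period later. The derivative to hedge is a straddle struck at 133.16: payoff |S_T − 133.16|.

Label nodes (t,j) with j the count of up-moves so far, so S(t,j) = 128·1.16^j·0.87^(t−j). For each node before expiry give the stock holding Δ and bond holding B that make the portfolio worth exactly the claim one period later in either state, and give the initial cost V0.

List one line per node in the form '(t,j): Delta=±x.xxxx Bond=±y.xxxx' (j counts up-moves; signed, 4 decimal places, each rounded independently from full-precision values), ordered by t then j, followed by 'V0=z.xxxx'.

The replicating-portfolio and risk-neutral prices coincide; use p* = (1.1−0.87)/(1.16−0.87) = 0.7931 for the latter.
At expiry t=1: V(1,0)=21.8000, V(1,1)=15.3200
Node (0,0) S=128.0000: V=(p*·15.3200+(1−p*)·21.8000)/1.1=15.1461; Δ=(15.3200−21.8000)/(148.4800−111.3600)=-0.1746; B=V−Δ·S=37.4909
The time-0 hedge costs 15.1461, which is the no-arbitrage price.

(0,0): Delta=-0.1746 Bond=37.4909
V0=15.1461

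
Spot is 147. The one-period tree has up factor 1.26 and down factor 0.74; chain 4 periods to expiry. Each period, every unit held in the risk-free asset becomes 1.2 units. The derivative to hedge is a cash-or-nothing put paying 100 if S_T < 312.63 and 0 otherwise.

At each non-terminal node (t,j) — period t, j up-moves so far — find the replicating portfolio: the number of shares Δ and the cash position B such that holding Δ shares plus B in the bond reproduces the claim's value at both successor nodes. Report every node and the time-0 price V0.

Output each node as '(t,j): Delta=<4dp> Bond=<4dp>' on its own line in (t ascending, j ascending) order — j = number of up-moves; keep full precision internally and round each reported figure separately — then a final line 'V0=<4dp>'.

(0,0): Delta=-0.5241 Bond=95.7333
(1,0): Delta=0.0000 Bond=57.8704
(1,1): Delta=-0.5642 Bond=122.3160
(2,0): Delta=0.0000 Bond=69.4444
(2,1): Delta=0.0000 Bond=69.4444
(2,2): Delta=-0.6075 Bond=156.8664
(3,0): Delta=0.0000 Bond=83.3333
(3,1): Delta=0.0000 Bond=83.3333
(3,2): Delta=0.0000 Bond=83.3333
(3,3): Delta=-0.6540 Bond=201.9231
V0=18.6933

Since d<R<u, set p* = (R−d)/(u−d) = 0.8846; price each node as the discounted p*-expectation of its children.
Terminal values V(4,·): V(4,0)=100.0000, V(4,1)=100.0000, V(4,2)=100.0000, V(4,3)=100.0000, V(4,4)=0.0000
Node (3,0) S=59.5679: V=(p*·100.0000+(1−p*)·100.0000)/1.2=83.3333; Δ=(100.0000−100.0000)/(75.0556−44.0803)=0.0000; B=V−Δ·S=83.3333
Node (3,1) S=101.4265: V=(p*·100.0000+(1−p*)·100.0000)/1.2=83.3333; Δ=(100.0000−100.0000)/(127.7974−75.0556)=0.0000; B=V−Δ·S=83.3333
Node (3,2) S=172.6991: V=(p*·100.0000+(1−p*)·100.0000)/1.2=83.3333; Δ=(100.0000−100.0000)/(217.6009−127.7974)=0.0000; B=V−Δ·S=83.3333
Node (3,3) S=294.0553: V=(p*·0.0000+(1−p*)·100.0000)/1.2=9.6154; Δ=(0.0000−100.0000)/(370.5096−217.6009)=-0.6540; B=V−Δ·S=201.9231
Node (2,0) S=80.4972: V=(p*·83.3333+(1−p*)·83.3333)/1.2=69.4444; Δ=(83.3333−83.3333)/(101.4265−59.5679)=0.0000; B=V−Δ·S=69.4444
Node (2,1) S=137.0628: V=(p*·83.3333+(1−p*)·83.3333)/1.2=69.4444; Δ=(83.3333−83.3333)/(172.6991−101.4265)=0.0000; B=V−Δ·S=69.4444
Node (2,2) S=233.3772: V=(p*·9.6154+(1−p*)·83.3333)/1.2=15.1011; Δ=(9.6154−83.3333)/(294.0553−172.6991)=-0.6075; B=V−Δ·S=156.8664
Node (1,0) S=108.7800: V=(p*·69.4444+(1−p*)·69.4444)/1.2=57.8704; Δ=(69.4444−69.4444)/(137.0628−80.4972)=0.0000; B=V−Δ·S=57.8704
Node (1,1) S=185.2200: V=(p*·15.1011+(1−p*)·69.4444)/1.2=17.8096; Δ=(15.1011−69.4444)/(233.3772−137.0628)=-0.5642; B=V−Δ·S=122.3160
Node (0,0) S=147.0000: V=(p*·17.8096+(1−p*)·57.8704)/1.2=18.6933; Δ=(17.8096−57.8704)/(185.2200−108.7800)=-0.5241; B=V−Δ·S=95.7333
Each (Δ,B) replicates both successor values, so the strategy is self-financing and V0 is arbitrage-free.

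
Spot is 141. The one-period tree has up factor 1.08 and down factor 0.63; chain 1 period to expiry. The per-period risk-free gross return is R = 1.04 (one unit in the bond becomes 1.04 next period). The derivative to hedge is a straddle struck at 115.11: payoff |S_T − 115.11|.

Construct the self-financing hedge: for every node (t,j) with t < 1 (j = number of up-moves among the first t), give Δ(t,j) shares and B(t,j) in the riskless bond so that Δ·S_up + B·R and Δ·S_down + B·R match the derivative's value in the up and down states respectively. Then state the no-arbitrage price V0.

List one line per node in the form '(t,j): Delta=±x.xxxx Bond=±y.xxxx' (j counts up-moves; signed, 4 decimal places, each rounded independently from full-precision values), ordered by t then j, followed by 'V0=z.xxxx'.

(0,0): Delta=0.1716 Bond=10.6096
V0=34.8096

Risk-neutral probability p* = (R−d)/(u−d) = (1.04−0.63)/(1.08−0.63) = 0.9111.
Terminal values V(1,·): V(1,0)=26.2800, V(1,1)=37.1700
  t=0,j=0: stock 141.0000 → up 152.2800 (V=37.1700), down 88.8300 (V=26.2800). Price 34.8096; hedge Δ=0.1716, bond B=10.6096.
Each (Δ,B) replicates both successor values, so the strategy is self-financing and V0 is arbitrage-free.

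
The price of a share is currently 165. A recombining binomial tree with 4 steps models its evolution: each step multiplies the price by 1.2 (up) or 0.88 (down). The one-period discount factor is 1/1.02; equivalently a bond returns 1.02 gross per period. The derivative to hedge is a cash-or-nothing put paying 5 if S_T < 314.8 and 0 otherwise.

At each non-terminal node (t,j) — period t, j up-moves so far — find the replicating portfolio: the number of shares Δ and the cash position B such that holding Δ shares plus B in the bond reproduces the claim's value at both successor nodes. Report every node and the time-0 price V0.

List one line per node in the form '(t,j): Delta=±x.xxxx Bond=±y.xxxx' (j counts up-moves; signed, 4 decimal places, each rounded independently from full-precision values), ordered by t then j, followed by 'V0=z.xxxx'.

(0,0): Delta=-0.0075 Bond=5.6830
(1,0): Delta=0.0000 Bond=4.7116
(1,1): Delta=-0.0145 Bond=7.1916
(2,0): Delta=0.0000 Bond=4.8058
(2,1): Delta=0.0000 Bond=4.8058
(2,2): Delta=-0.0282 Bond=10.5879
(3,0): Delta=0.0000 Bond=4.9020
(3,1): Delta=0.0000 Bond=4.9020
(3,2): Delta=0.0000 Bond=4.9020
(3,3): Delta=-0.0548 Bond=18.3824
V0=4.4500

The replicating-portfolio and risk-neutral prices coincide; use p* = (1.02−0.88)/(1.2−0.88) = 0.4375 for the latter.
At expiry t=4: V(4,0)=5.0000, V(4,1)=5.0000, V(4,2)=5.0000, V(4,3)=5.0000, V(4,4)=0.0000
Node (3,0) S=112.4429: V=(p*·5.0000+(1−p*)·5.0000)/1.02=4.9020; Δ=(5.0000−5.0000)/(134.9315−98.9497)=0.0000; B=V−Δ·S=4.9020
Node (3,1) S=153.3312: V=(p*·5.0000+(1−p*)·5.0000)/1.02=4.9020; Δ=(5.0000−5.0000)/(183.9974−134.9315)=0.0000; B=V−Δ·S=4.9020
Node (3,2) S=209.0880: V=(p*·5.0000+(1−p*)·5.0000)/1.02=4.9020; Δ=(5.0000−5.0000)/(250.9056−183.9974)=0.0000; B=V−Δ·S=4.9020
Node (3,3) S=285.1200: V=(p*·0.0000+(1−p*)·5.0000)/1.02=2.7574; Δ=(0.0000−5.0000)/(342.1440−250.9056)=-0.0548; B=V−Δ·S=18.3824
Node (2,0) S=127.7760: V=(p*·4.9020+(1−p*)·4.9020)/1.02=4.8058; Δ=(4.9020−4.9020)/(153.3312−112.4429)=0.0000; B=V−Δ·S=4.8058
Node (2,1) S=174.2400: V=(p*·4.9020+(1−p*)·4.9020)/1.02=4.8058; Δ=(4.9020−4.9020)/(209.0880−153.3312)=0.0000; B=V−Δ·S=4.8058
Node (2,2) S=237.6000: V=(p*·2.7574+(1−p*)·4.9020)/1.02=3.8860; Δ=(2.7574−4.9020)/(285.1200−209.0880)=-0.0282; B=V−Δ·S=10.5879
Node (1,0) S=145.2000: V=(p*·4.8058+(1−p*)·4.8058)/1.02=4.7116; Δ=(4.8058−4.8058)/(174.2400−127.7760)=0.0000; B=V−Δ·S=4.7116
Node (1,1) S=198.0000: V=(p*·3.8860+(1−p*)·4.8058)/1.02=4.3171; Δ=(3.8860−4.8058)/(237.6000−174.2400)=-0.0145; B=V−Δ·S=7.1916
Node (0,0) S=165.0000: V=(p*·4.3171+(1−p*)·4.7116)/1.02=4.4500; Δ=(4.3171−4.7116)/(198.0000−145.2000)=-0.0075; B=V−Δ·S=5.6830
The time-0 hedge costs 4.4500, which is the no-arbitrage price.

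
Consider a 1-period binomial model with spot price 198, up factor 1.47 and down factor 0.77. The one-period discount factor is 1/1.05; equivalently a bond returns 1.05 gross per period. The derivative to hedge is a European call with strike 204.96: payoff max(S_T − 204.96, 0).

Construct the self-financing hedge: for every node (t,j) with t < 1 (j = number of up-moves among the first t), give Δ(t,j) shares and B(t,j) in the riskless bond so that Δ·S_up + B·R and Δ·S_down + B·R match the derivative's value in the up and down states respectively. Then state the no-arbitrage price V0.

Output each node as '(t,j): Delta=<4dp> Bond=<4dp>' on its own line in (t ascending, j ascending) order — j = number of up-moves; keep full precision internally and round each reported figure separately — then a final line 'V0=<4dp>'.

No-arbitrage ⇒ martingale measure with p* = (R−d)/(u−d) = 0.4000.
Terminal values V(1,·): V(1,0)=0.0000, V(1,1)=86.1000
(0,0): S=198.0000. Δ = (V_up−V_dn)/(S_up−S_dn) = (86.1000−0.0000)/(291.0600−152.4600) = 0.6212. V = [p*·86.1000 + (1−p*)·0.0000]/1.05 = 32.8000. B = V − Δ·S = -90.2000.
The time-0 hedge costs 32.8000, which is the no-arbitrage price.

(0,0): Delta=0.6212 Bond=-90.2000
V0=32.8000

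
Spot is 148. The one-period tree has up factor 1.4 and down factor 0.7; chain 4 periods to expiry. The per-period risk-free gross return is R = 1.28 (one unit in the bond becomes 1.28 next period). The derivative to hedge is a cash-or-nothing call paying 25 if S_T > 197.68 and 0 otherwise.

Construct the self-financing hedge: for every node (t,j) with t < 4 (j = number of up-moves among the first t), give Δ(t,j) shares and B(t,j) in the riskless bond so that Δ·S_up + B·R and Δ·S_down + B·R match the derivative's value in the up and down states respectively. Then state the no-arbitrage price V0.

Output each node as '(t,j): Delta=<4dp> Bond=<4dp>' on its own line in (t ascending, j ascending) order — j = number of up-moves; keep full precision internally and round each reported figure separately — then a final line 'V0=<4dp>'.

(0,0): Delta=0.0406 Bond=2.0095
(1,0): Delta=0.1445 Bond=-8.1841
(1,1): Delta=0.0299 Bond=4.7976
(2,0): Delta=0.0000 Bond=0.0000
(2,1): Delta=0.1594 Bond=-12.6430
(2,2): Delta=0.0165 Bond=10.0272
(3,0): Delta=0.0000 Bond=0.0000
(3,1): Delta=0.0000 Bond=0.0000
(3,2): Delta=0.1759 Bond=-19.5313
(3,3): Delta=0.0000 Bond=19.5312
V0=8.0223

No-arbitrage ⇒ martingale measure with p* = (R−d)/(u−d) = 0.8286.
Terminal values V(4,·): V(4,0)=0.0000, V(4,1)=0.0000, V(4,2)=0.0000, V(4,3)=25.0000, V(4,4)=25.0000
  t=3,j=0: stock 50.7640 → up 71.0696 (V=0.0000), down 35.5348 (V=0.0000). Price 0.0000; hedge Δ=0.0000, bond B=0.0000.
  t=3,j=1: stock 101.5280 → up 142.1392 (V=0.0000), down 71.0696 (V=0.0000). Price 0.0000; hedge Δ=0.0000, bond B=0.0000.
  t=3,j=2: stock 203.0560 → up 284.2784 (V=25.0000), down 142.1392 (V=0.0000). Price 16.1830; hedge Δ=0.1759, bond B=-19.5312.
  t=3,j=3: stock 406.1120 → up 568.5568 (V=25.0000), down 284.2784 (V=25.0000). Price 19.5312; hedge Δ=0.0000, bond B=19.5312.
  t=2,j=0: stock 72.5200 → up 101.5280 (V=0.0000), down 50.7640 (V=0.0000). Price 0.0000; hedge Δ=0.0000, bond B=0.0000.
  t=2,j=1: stock 145.0400 → up 203.0560 (V=16.1830), down 101.5280 (V=0.0000). Price 10.4756; hedge Δ=0.1594, bond B=-12.6430.
  t=2,j=2: stock 290.0800 → up 406.1120 (V=19.5312), down 203.0560 (V=16.1830). Price 14.8104; hedge Δ=0.0165, bond B=10.0272.
  t=1,j=0: stock 103.6000 → up 145.0400 (V=10.4756), down 72.5200 (V=0.0000). Price 6.7811; hedge Δ=0.1445, bond B=-8.1841.
  t=1,j=1: stock 207.2000 → up 290.0800 (V=14.8104), down 145.0400 (V=10.4756). Price 10.9901; hedge Δ=0.0299, bond B=4.7976.
  t=0,j=0: stock 148.0000 → up 207.2000 (V=10.9901), down 103.6000 (V=6.7811). Price 8.0223; hedge Δ=0.0406, bond B=2.0095.
Root portfolio cost Δ·148+B reproduces V0=8.0223.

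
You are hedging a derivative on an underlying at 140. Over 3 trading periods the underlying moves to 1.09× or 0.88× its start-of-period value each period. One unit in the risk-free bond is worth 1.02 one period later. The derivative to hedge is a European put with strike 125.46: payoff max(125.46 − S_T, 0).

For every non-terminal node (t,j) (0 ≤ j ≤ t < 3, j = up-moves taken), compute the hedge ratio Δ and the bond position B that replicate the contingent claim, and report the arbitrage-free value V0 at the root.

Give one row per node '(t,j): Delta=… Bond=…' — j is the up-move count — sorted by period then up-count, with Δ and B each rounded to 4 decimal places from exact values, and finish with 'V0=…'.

Since d<R<u, set p* = (R−d)/(u−d) = 0.6667; price each node as the discounted p*-expectation of its children.
Terminal payoffs: V(3,0)=30.0539, V(3,1)=7.2866, V(3,2)=0.0000, V(3,3)=0.0000
  t=2,j=0: stock 108.4160 → up 118.1734 (V=7.2866), down 95.4061 (V=30.0539). Price 14.5840; hedge Δ=-1.0000, bond B=123.0000.
  t=2,j=1: stock 134.2880 → up 146.3739 (V=0.0000), down 118.1734 (V=7.2866). Price 2.3812; hedge Δ=-0.2584, bond B=37.0791.
  t=2,j=2: stock 166.3340 → up 181.3041 (V=0.0000), down 146.3739 (V=0.0000). Price 0.0000; hedge Δ=0.0000, bond B=0.0000.
  t=1,j=0: stock 123.2000 → up 134.2880 (V=2.3812), down 108.4160 (V=14.5840). Price 6.3224; hedge Δ=-0.4717, bond B=64.4308.
  t=1,j=1: stock 152.6000 → up 166.3340 (V=0.0000), down 134.2880 (V=2.3812). Price 0.7782; hedge Δ=-0.0743, bond B=12.1174.
  t=0,j=0: stock 140.0000 → up 152.6000 (V=0.7782), down 123.2000 (V=6.3224). Price 2.5747; hedge Δ=-0.1886, bond B=28.9757.
Check: Δ(0,0)·S0 + B(0,0) = 2.5747 = V0.

(0,0): Delta=-0.1886 Bond=28.9757
(1,0): Delta=-0.4717 Bond=64.4308
(1,1): Delta=-0.0743 Bond=12.1174
(2,0): Delta=-1.0000 Bond=123.0000
(2,1): Delta=-0.2584 Bond=37.0791
(2,2): Delta=0.0000 Bond=0.0000
V0=2.5747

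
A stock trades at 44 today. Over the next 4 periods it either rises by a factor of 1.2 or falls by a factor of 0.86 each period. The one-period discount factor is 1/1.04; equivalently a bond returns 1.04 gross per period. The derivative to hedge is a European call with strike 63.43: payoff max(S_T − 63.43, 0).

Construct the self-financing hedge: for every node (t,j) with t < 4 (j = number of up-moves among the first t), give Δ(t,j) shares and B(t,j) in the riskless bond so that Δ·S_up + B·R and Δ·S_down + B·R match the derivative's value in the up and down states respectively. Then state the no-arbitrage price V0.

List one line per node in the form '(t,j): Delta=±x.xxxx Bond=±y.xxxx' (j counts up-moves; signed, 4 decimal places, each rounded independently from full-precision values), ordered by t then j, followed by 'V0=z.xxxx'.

(0,0): Delta=0.2740 Bond=-9.7200
(1,0): Delta=0.0394 Bond=-1.2337
(1,1): Delta=0.4234 Bond=-17.9978
(2,0): Delta=0.0000 Bond=0.0000
(2,1): Delta=0.0645 Bond=-2.4236
(2,2): Delta=0.6520 Bond=-33.2014
(3,0): Delta=0.0000 Bond=0.0000
(3,1): Delta=0.0000 Bond=0.0000
(3,2): Delta=0.1057 Bond=-4.7609
(3,3): Delta=1.0000 Bond=-60.9904
V0=2.3347

Risk-neutral probability p* = (R−d)/(u−d) = (1.04−0.86)/(1.2−0.86) = 0.5294.
Terminal payoffs: V(4,0)=0.0000, V(4,1)=0.0000, V(4,2)=0.0000, V(4,3)=1.9575, V(4,4)=27.8084
(3,0): S=27.9865. Δ = (V_up−V_dn)/(S_up−S_dn) = (0.0000−0.0000)/(33.5838−24.0684) = 0.0000. V = [p*·0.0000 + (1−p*)·0.0000]/1.04 = 0.0000. B = V − Δ·S = 0.0000.
(3,1): S=39.0509. Δ = (V_up−V_dn)/(S_up−S_dn) = (0.0000−0.0000)/(46.8611−33.5838) = 0.0000. V = [p*·0.0000 + (1−p*)·0.0000]/1.04 = 0.0000. B = V − Δ·S = 0.0000.
(3,2): S=54.4896. Δ = (V_up−V_dn)/(S_up−S_dn) = (1.9575−0.0000)/(65.3875−46.8611) = 0.1057. V = [p*·1.9575 + (1−p*)·0.0000]/1.04 = 0.9965. B = V − Δ·S = -4.7609.
(3,3): S=76.0320. Δ = (V_up−V_dn)/(S_up−S_dn) = (27.8084−1.9575)/(91.2384−65.3875) = 1.0000. V = [p*·27.8084 + (1−p*)·1.9575]/1.04 = 15.0416. B = V − Δ·S = -60.9904.
(2,0): S=32.5424. Δ = (V_up−V_dn)/(S_up−S_dn) = (0.0000−0.0000)/(39.0509−27.9865) = 0.0000. V = [p*·0.0000 + (1−p*)·0.0000]/1.04 = 0.0000. B = V − Δ·S = 0.0000.
(2,1): S=45.4080. Δ = (V_up−V_dn)/(S_up−S_dn) = (0.9965−0.0000)/(54.4896−39.0509) = 0.0645. V = [p*·0.9965 + (1−p*)·0.0000]/1.04 = 0.5073. B = V − Δ·S = -2.4236.
(2,2): S=63.3600. Δ = (V_up−V_dn)/(S_up−S_dn) = (15.0416−0.9965)/(76.0320−54.4896) = 0.6520. V = [p*·15.0416 + (1−p*)·0.9965]/1.04 = 8.1078. B = V − Δ·S = -33.2014.
(1,0): S=37.8400. Δ = (V_up−V_dn)/(S_up−S_dn) = (0.5073−0.0000)/(45.4080−32.5424) = 0.0394. V = [p*·0.5073 + (1−p*)·0.0000]/1.04 = 0.2582. B = V − Δ·S = -1.2337.
(1,1): S=52.8000. Δ = (V_up−V_dn)/(S_up−S_dn) = (8.1078−0.5073)/(63.3600−45.4080) = 0.4234. V = [p*·8.1078 + (1−p*)·0.5073]/1.04 = 4.3568. B = V − Δ·S = -17.9978.
(0,0): S=44.0000. Δ = (V_up−V_dn)/(S_up−S_dn) = (4.3568−0.2582)/(52.8000−37.8400) = 0.2740. V = [p*·4.3568 + (1−p*)·0.2582]/1.04 = 2.3347. B = V − Δ·S = -9.7200.
Root portfolio cost Δ·44+B reproduces V0=2.3347.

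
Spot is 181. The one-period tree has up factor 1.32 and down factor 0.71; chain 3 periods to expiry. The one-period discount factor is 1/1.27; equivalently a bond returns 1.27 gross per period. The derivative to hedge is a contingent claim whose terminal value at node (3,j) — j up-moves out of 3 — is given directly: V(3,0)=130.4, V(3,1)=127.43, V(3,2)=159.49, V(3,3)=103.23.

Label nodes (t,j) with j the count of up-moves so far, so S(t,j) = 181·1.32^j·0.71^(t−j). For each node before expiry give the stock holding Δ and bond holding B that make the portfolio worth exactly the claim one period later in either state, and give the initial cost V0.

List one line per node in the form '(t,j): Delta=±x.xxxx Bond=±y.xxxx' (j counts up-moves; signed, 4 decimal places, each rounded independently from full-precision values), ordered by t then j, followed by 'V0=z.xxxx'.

Under the risk-neutral measure, an up-move has probability p* = (R−d)/(u−d) = 0.9180 and values discount at R = 1.27.
Terminal payoffs: V(3,0)=130.4000, V(3,1)=127.4300, V(3,2)=159.4900, V(3,3)=103.2300
  t=2,j=0: stock 91.2421 → up 120.4396 (V=127.4300), down 64.7819 (V=130.4000). Price 100.5303; hedge Δ=-0.0534, bond B=105.3991.
  t=2,j=1: stock 169.6332 → up 223.9158 (V=159.4900), down 120.4396 (V=127.4300). Price 123.5135; hedge Δ=0.3098, bond B=70.9561.
  t=2,j=2: stock 315.3744 → up 416.2942 (V=103.2300), down 223.9158 (V=159.4900). Price 84.9145; hedge Δ=-0.2924, bond B=177.1441.
  t=1,j=0: stock 128.5100 → up 169.6332 (V=123.5135), down 91.2421 (V=100.5303). Price 95.7714; hedge Δ=0.2932, bond B=58.0939.
  t=1,j=1: stock 238.9200 → up 315.3744 (V=84.9145), down 169.6332 (V=123.5135). Price 69.3531; hedge Δ=-0.2648, bond B=132.6300.
  t=0,j=0: stock 181.0000 → up 238.9200 (V=69.3531), down 128.5100 (V=95.7714). Price 56.3138; hedge Δ=-0.2393, bond B=99.6224.
Root portfolio cost Δ·181+B reproduces V0=56.3138.

(0,0): Delta=-0.2393 Bond=99.6224
(1,0): Delta=0.2932 Bond=58.0939
(1,1): Delta=-0.2648 Bond=132.6300
(2,0): Delta=-0.0534 Bond=105.3991
(2,1): Delta=0.3098 Bond=70.9561
(2,2): Delta=-0.2924 Bond=177.1441
V0=56.3138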